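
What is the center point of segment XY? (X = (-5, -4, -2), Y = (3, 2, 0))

M = ((x₁+x₂)/2, (y₁+y₂)/2, (z₁+z₂)/2)
  = ((-5 + 3)/2, (-4 + 2)/2, (-2 + 0)/2)
  = (-2/2, -2/2, -2/2)
  = (-1, -1, -1)

(-1, -1, -1)


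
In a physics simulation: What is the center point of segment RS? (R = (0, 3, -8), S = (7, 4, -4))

M = ((x₁+x₂)/2, (y₁+y₂)/2, (z₁+z₂)/2)
  = ((0 + 7)/2, (3 + 4)/2, (-8 - 4)/2)
  = (7/2, 7/2, -12/2)
  = (3.5, 3.5, -6)

(3.5, 3.5, -6)


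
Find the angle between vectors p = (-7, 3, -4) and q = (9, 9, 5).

p·q = (-7)·9 + 3·9 + (-4)·5 = -63 + 27 - 20 = -56
|p| = √((-7)² + 3² + (-4)²) = √74 ≈ 8.602
|q| = √(9² + 9² + 5²) = √187 ≈ 13.67
cos θ = (p·q)/(|p||q|) = -56/(8.602·13.67) ≈ -0.476
θ = arccos(-0.476) ≈ 118.4°

118.4°


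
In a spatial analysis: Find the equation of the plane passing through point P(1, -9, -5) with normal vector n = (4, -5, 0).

The plane through P with normal n = (a, b, c) satisfies n·(r - P) = 0,
i.e. ax + by + cz = a·x₀ + b·y₀ + c·z₀.
d = 4·1 + (-5)·(-9) + 0·(-5)
  = 4 + 45 + 0
  = 49
Equation: 4x - 5y = 49

4x - 5y = 49


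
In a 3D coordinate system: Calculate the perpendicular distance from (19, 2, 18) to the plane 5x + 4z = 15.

distance = |a·x₀ + b·y₀ + c·z₀ - d| / √(a² + b² + c²)
  = |5·19 + 0·2 + 4·18 - 15| / √(5² + 0² + 4²)
  = |95 + 0 + 72 - 15| / √(25 + 0 + 16)
  = |152| / √41
  = 152 / 6.403
  ≈ 23.74

23.74


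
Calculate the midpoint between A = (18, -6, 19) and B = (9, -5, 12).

M = ((x₁+x₂)/2, (y₁+y₂)/2, (z₁+z₂)/2)
  = ((18 + 9)/2, (-6 - 5)/2, (19 + 12)/2)
  = (27/2, -11/2, 31/2)
  = (13.5, -5.5, 15.5)

(13.5, -5.5, 15.5)


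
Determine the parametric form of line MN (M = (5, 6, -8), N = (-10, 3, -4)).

Direction vector d = N - M = (-10 - 5, 3 - 6, -4 + 8) = (-15, -3, 4)
Parametric form r = M + t·d:
x = 5 - 15t, y = 6 - 3t, z = -8 + 4t

x = 5 - 15t, y = 6 - 3t, z = -8 + 4t


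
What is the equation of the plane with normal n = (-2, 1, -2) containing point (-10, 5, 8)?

The plane through P with normal n = (a, b, c) satisfies n·(r - P) = 0,
i.e. ax + by + cz = a·x₀ + b·y₀ + c·z₀.
d = (-2)·(-10) + 1·5 + (-2)·8
  = 20 + 5 - 16
  = 9
Equation: -2x + y - 2z = 9

-2x + y - 2z = 9


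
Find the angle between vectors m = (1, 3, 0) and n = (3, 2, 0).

m·n = 1·3 + 3·2 + 0·0 = 3 + 6 + 0 = 9
|m| = √(1² + 3² + 0²) = √10 ≈ 3.162
|n| = √(3² + 2² + 0²) = √13 ≈ 3.606
cos θ = (m·n)/(|m||n|) = 9/(3.162·3.606) ≈ 0.7894
θ = arccos(0.7894) ≈ 37.87°

37.87°


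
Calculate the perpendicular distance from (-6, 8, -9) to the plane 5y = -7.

distance = |a·x₀ + b·y₀ + c·z₀ - d| / √(a² + b² + c²)
  = |0·(-6) + 5·8 + 0·(-9) - (-7)| / √(0² + 5² + 0²)
  = |0 + 40 + 0 + 7| / √(0 + 25 + 0)
  = |47| / √25
  = 47 / 5
  ≈ 9.4

9.4


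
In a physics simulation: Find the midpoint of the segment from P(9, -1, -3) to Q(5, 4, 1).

M = ((x₁+x₂)/2, (y₁+y₂)/2, (z₁+z₂)/2)
  = ((9 + 5)/2, (-1 + 4)/2, (-3 + 1)/2)
  = (14/2, 3/2, -2/2)
  = (7, 1.5, -1)

(7, 1.5, -1)


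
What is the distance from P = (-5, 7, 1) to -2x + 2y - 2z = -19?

distance = |a·x₀ + b·y₀ + c·z₀ - d| / √(a² + b² + c²)
  = |(-2)·(-5) + 2·7 + (-2)·1 - (-19)| / √((-2)² + 2² + (-2)²)
  = |10 + 14 - 2 + 19| / √(4 + 4 + 4)
  = |41| / √12
  = 41 / 3.464
  ≈ 11.84

11.84


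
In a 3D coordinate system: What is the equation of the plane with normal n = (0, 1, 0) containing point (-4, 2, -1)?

The plane through P with normal n = (a, b, c) satisfies n·(r - P) = 0,
i.e. ax + by + cz = a·x₀ + b·y₀ + c·z₀.
d = 0·(-4) + 1·2 + 0·(-1)
  = 0 + 2 + 0
  = 2
Equation: y = 2

y = 2


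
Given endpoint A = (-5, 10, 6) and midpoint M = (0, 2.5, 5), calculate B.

B = 2M - A
  = (2·0 - (-5), 2·2.5 - 10, 2·5 - 6)
  = (0 + 5, 5 - 10, 10 - 6)
  = (5, -5, 4)

(5, -5, 4)


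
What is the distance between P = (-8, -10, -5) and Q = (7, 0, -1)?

d = √[(x₂-x₁)² + (y₂-y₁)² + (z₂-z₁)²]
  = √[15² + 10² + 4²]
  = √[225 + 100 + 16]
  = √341
  ≈ 18.47

18.47


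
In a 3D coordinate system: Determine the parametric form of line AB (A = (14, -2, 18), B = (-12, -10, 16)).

Direction vector d = B - A = (-12 - 14, -10 + 2, 16 - 18) = (-26, -8, -2)
Parametric form r = A + t·d:
x = 14 - 26t, y = -2 - 8t, z = 18 - 2t

x = 14 - 26t, y = -2 - 8t, z = 18 - 2t


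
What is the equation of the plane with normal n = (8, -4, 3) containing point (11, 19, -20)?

The plane through P with normal n = (a, b, c) satisfies n·(r - P) = 0,
i.e. ax + by + cz = a·x₀ + b·y₀ + c·z₀.
d = 8·11 + (-4)·19 + 3·(-20)
  = 88 - 76 - 60
  = -48
Equation: 8x - 4y + 3z = -48

8x - 4y + 3z = -48


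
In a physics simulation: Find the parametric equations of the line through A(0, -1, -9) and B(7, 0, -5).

Direction vector d = B - A = (7 + 0, 0 + 1, -5 + 9) = (7, 1, 4)
Parametric form r = A + t·d:
x = 0 + 7t, y = -1 + t, z = -9 + 4t

x = 0 + 7t, y = -1 + t, z = -9 + 4t


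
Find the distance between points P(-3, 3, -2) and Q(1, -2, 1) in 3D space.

d = √[(x₂-x₁)² + (y₂-y₁)² + (z₂-z₁)²]
  = √[4² + (-5)² + 3²]
  = √[16 + 25 + 9]
  = √50
  ≈ 7.071

7.071


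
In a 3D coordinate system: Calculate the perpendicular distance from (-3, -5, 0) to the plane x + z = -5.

distance = |a·x₀ + b·y₀ + c·z₀ - d| / √(a² + b² + c²)
  = |1·(-3) + 0·(-5) + 1·0 - (-5)| / √(1² + 0² + 1²)
  = |-3 + 0 + 0 + 5| / √(1 + 0 + 1)
  = |2| / √2
  = 2 / 1.414
  ≈ 1.414

1.414


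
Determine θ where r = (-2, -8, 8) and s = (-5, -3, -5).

r·s = (-2)·(-5) + (-8)·(-3) + 8·(-5) = 10 + 24 - 40 = -6
|r| = √((-2)² + (-8)² + 8²) = √132 ≈ 11.49
|s| = √((-5)² + (-3)² + (-5)²) = √59 ≈ 7.681
cos θ = (r·s)/(|r||s|) = -6/(11.49·7.681) ≈ -0.06799
θ = arccos(-0.06799) ≈ 93.9°

93.9°


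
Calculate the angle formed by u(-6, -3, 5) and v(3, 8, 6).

u·v = (-6)·3 + (-3)·8 + 5·6 = -18 - 24 + 30 = -12
|u| = √((-6)² + (-3)² + 5²) = √70 ≈ 8.367
|v| = √(3² + 8² + 6²) = √109 ≈ 10.44
cos θ = (u·v)/(|u||v|) = -12/(8.367·10.44) ≈ -0.1374
θ = arccos(-0.1374) ≈ 97.9°

97.9°


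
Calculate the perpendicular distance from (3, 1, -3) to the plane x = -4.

distance = |a·x₀ + b·y₀ + c·z₀ - d| / √(a² + b² + c²)
  = |1·3 + 0·1 + 0·(-3) - (-4)| / √(1² + 0² + 0²)
  = |3 + 0 + 0 + 4| / √(1 + 0 + 0)
  = |7| / √1
  = 7 / 1
  ≈ 7

7


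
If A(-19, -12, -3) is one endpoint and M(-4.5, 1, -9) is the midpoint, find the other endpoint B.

B = 2M - A
  = (2·(-4.5) - (-19), 2·1 - (-12), 2·(-9) - (-3))
  = (-9 + 19, 2 + 12, -18 + 3)
  = (10, 14, -15)

(10, 14, -15)


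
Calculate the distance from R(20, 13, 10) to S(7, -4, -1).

d = √[(x₂-x₁)² + (y₂-y₁)² + (z₂-z₁)²]
  = √[(-13)² + (-17)² + (-11)²]
  = √[169 + 289 + 121]
  = √579
  ≈ 24.06

24.06


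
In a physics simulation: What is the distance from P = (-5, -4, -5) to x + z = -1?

distance = |a·x₀ + b·y₀ + c·z₀ - d| / √(a² + b² + c²)
  = |1·(-5) + 0·(-4) + 1·(-5) - (-1)| / √(1² + 0² + 1²)
  = |-5 + 0 - 5 + 1| / √(1 + 0 + 1)
  = |-9| / √2
  = 9 / 1.414
  ≈ 6.364

6.364


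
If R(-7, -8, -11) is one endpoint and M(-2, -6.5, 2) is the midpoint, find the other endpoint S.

S = 2M - R
  = (2·(-2) - (-7), 2·(-6.5) - (-8), 2·2 - (-11))
  = (-4 + 7, -13 + 8, 4 + 11)
  = (3, -5, 15)

(3, -5, 15)


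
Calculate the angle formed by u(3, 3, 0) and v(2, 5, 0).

u·v = 3·2 + 3·5 + 0·0 = 6 + 15 + 0 = 21
|u| = √(3² + 3² + 0²) = √18 ≈ 4.243
|v| = √(2² + 5² + 0²) = √29 ≈ 5.385
cos θ = (u·v)/(|u||v|) = 21/(4.243·5.385) ≈ 0.9191
θ = arccos(0.9191) ≈ 23.2°

23.2°


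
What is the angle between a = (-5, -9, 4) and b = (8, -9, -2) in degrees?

a·b = (-5)·8 + (-9)·(-9) + 4·(-2) = -40 + 81 - 8 = 33
|a| = √((-5)² + (-9)² + 4²) = √122 ≈ 11.05
|b| = √(8² + (-9)² + (-2)²) = √149 ≈ 12.21
cos θ = (a·b)/(|a||b|) = 33/(11.05·12.21) ≈ 0.2448
θ = arccos(0.2448) ≈ 75.83°

75.83°


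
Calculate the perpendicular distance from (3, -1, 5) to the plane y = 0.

distance = |a·x₀ + b·y₀ + c·z₀ - d| / √(a² + b² + c²)
  = |0·3 + 1·(-1) + 0·5 - 0| / √(0² + 1² + 0²)
  = |0 - 1 + 0 + 0| / √(0 + 1 + 0)
  = |-1| / √1
  = 1 / 1
  ≈ 1

1


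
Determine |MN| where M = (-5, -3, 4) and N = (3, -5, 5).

d = √[(x₂-x₁)² + (y₂-y₁)² + (z₂-z₁)²]
  = √[8² + (-2)² + 1²]
  = √[64 + 4 + 1]
  = √69
  ≈ 8.307

8.307


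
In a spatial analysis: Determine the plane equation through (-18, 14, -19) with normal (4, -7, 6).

The plane through P with normal n = (a, b, c) satisfies n·(r - P) = 0,
i.e. ax + by + cz = a·x₀ + b·y₀ + c·z₀.
d = 4·(-18) + (-7)·14 + 6·(-19)
  = -72 - 98 - 114
  = -284
Equation: 4x - 7y + 6z = -284

4x - 7y + 6z = -284


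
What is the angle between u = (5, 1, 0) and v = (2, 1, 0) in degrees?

u·v = 5·2 + 1·1 + 0·0 = 10 + 1 + 0 = 11
|u| = √(5² + 1² + 0²) = √26 ≈ 5.099
|v| = √(2² + 1² + 0²) = √5 ≈ 2.236
cos θ = (u·v)/(|u||v|) = 11/(5.099·2.236) ≈ 0.9648
θ = arccos(0.9648) ≈ 15.26°

15.26°


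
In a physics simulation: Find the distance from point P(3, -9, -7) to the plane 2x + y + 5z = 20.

distance = |a·x₀ + b·y₀ + c·z₀ - d| / √(a² + b² + c²)
  = |2·3 + 1·(-9) + 5·(-7) - 20| / √(2² + 1² + 5²)
  = |6 - 9 - 35 - 20| / √(4 + 1 + 25)
  = |-58| / √30
  = 58 / 5.477
  ≈ 10.59

10.59


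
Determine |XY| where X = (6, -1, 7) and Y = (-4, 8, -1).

d = √[(x₂-x₁)² + (y₂-y₁)² + (z₂-z₁)²]
  = √[(-10)² + 9² + (-8)²]
  = √[100 + 81 + 64]
  = √245
  ≈ 15.65

15.65


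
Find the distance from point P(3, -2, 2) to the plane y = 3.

distance = |a·x₀ + b·y₀ + c·z₀ - d| / √(a² + b² + c²)
  = |0·3 + 1·(-2) + 0·2 - 3| / √(0² + 1² + 0²)
  = |0 - 2 + 0 - 3| / √(0 + 1 + 0)
  = |-5| / √1
  = 5 / 1
  ≈ 5

5


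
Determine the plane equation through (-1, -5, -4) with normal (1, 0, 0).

The plane through P with normal n = (a, b, c) satisfies n·(r - P) = 0,
i.e. ax + by + cz = a·x₀ + b·y₀ + c·z₀.
d = 1·(-1) + 0·(-5) + 0·(-4)
  = -1 + 0 + 0
  = -1
Equation: x = -1

x = -1


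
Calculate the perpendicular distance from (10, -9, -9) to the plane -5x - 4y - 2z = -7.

distance = |a·x₀ + b·y₀ + c·z₀ - d| / √(a² + b² + c²)
  = |(-5)·10 + (-4)·(-9) + (-2)·(-9) - (-7)| / √((-5)² + (-4)² + (-2)²)
  = |-50 + 36 + 18 + 7| / √(25 + 16 + 4)
  = |11| / √45
  = 11 / 6.708
  ≈ 1.64

1.64


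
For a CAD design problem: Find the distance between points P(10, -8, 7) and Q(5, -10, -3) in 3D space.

d = √[(x₂-x₁)² + (y₂-y₁)² + (z₂-z₁)²]
  = √[(-5)² + (-2)² + (-10)²]
  = √[25 + 4 + 100]
  = √129
  ≈ 11.36

11.36


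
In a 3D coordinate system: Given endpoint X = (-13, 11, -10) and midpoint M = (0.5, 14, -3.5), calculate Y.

Y = 2M - X
  = (2·0.5 - (-13), 2·14 - 11, 2·(-3.5) - (-10))
  = (1 + 13, 28 - 11, -7 + 10)
  = (14, 17, 3)

(14, 17, 3)


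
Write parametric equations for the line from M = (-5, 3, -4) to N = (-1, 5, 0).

Direction vector d = N - M = (-1 + 5, 5 - 3, 0 + 4) = (4, 2, 4)
Parametric form r = M + t·d:
x = -5 + 4t, y = 3 + 2t, z = -4 + 4t

x = -5 + 4t, y = 3 + 2t, z = -4 + 4t


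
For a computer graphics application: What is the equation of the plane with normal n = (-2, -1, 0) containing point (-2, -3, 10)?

The plane through P with normal n = (a, b, c) satisfies n·(r - P) = 0,
i.e. ax + by + cz = a·x₀ + b·y₀ + c·z₀.
d = (-2)·(-2) + (-1)·(-3) + 0·10
  = 4 + 3 + 0
  = 7
Equation: -2x - y = 7

-2x - y = 7


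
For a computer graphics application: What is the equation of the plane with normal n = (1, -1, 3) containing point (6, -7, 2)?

The plane through P with normal n = (a, b, c) satisfies n·(r - P) = 0,
i.e. ax + by + cz = a·x₀ + b·y₀ + c·z₀.
d = 1·6 + (-1)·(-7) + 3·2
  = 6 + 7 + 6
  = 19
Equation: x - y + 3z = 19

x - y + 3z = 19


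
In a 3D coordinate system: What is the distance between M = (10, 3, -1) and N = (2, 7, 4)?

d = √[(x₂-x₁)² + (y₂-y₁)² + (z₂-z₁)²]
  = √[(-8)² + 4² + 5²]
  = √[64 + 16 + 25]
  = √105
  ≈ 10.25

10.25


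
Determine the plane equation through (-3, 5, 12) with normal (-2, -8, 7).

The plane through P with normal n = (a, b, c) satisfies n·(r - P) = 0,
i.e. ax + by + cz = a·x₀ + b·y₀ + c·z₀.
d = (-2)·(-3) + (-8)·5 + 7·12
  = 6 - 40 + 84
  = 50
Equation: -2x - 8y + 7z = 50

-2x - 8y + 7z = 50


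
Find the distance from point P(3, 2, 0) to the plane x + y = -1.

distance = |a·x₀ + b·y₀ + c·z₀ - d| / √(a² + b² + c²)
  = |1·3 + 1·2 + 0·0 - (-1)| / √(1² + 1² + 0²)
  = |3 + 2 + 0 + 1| / √(1 + 1 + 0)
  = |6| / √2
  = 6 / 1.414
  ≈ 4.243

4.243


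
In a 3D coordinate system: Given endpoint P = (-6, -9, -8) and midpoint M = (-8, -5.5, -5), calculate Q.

Q = 2M - P
  = (2·(-8) - (-6), 2·(-5.5) - (-9), 2·(-5) - (-8))
  = (-16 + 6, -11 + 9, -10 + 8)
  = (-10, -2, -2)

(-10, -2, -2)


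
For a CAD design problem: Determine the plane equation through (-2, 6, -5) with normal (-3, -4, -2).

The plane through P with normal n = (a, b, c) satisfies n·(r - P) = 0,
i.e. ax + by + cz = a·x₀ + b·y₀ + c·z₀.
d = (-3)·(-2) + (-4)·6 + (-2)·(-5)
  = 6 - 24 + 10
  = -8
Equation: -3x - 4y - 2z = -8

-3x - 4y - 2z = -8


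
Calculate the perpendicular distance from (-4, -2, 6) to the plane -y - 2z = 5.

distance = |a·x₀ + b·y₀ + c·z₀ - d| / √(a² + b² + c²)
  = |0·(-4) + (-1)·(-2) + (-2)·6 - 5| / √(0² + (-1)² + (-2)²)
  = |0 + 2 - 12 - 5| / √(0 + 1 + 4)
  = |-15| / √5
  = 15 / 2.236
  ≈ 6.708

6.708


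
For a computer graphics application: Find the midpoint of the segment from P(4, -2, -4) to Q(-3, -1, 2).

M = ((x₁+x₂)/2, (y₁+y₂)/2, (z₁+z₂)/2)
  = ((4 - 3)/2, (-2 - 1)/2, (-4 + 2)/2)
  = (1/2, -3/2, -2/2)
  = (0.5, -1.5, -1)

(0.5, -1.5, -1)


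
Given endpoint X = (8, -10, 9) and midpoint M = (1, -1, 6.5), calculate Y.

Y = 2M - X
  = (2·1 - 8, 2·(-1) - (-10), 2·6.5 - 9)
  = (2 - 8, -2 + 10, 13 - 9)
  = (-6, 8, 4)

(-6, 8, 4)


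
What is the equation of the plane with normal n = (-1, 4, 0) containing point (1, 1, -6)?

The plane through P with normal n = (a, b, c) satisfies n·(r - P) = 0,
i.e. ax + by + cz = a·x₀ + b·y₀ + c·z₀.
d = (-1)·1 + 4·1 + 0·(-6)
  = -1 + 4 + 0
  = 3
Equation: -x + 4y = 3

-x + 4y = 3


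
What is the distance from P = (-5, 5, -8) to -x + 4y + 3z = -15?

distance = |a·x₀ + b·y₀ + c·z₀ - d| / √(a² + b² + c²)
  = |(-1)·(-5) + 4·5 + 3·(-8) - (-15)| / √((-1)² + 4² + 3²)
  = |5 + 20 - 24 + 15| / √(1 + 16 + 9)
  = |16| / √26
  = 16 / 5.099
  ≈ 3.138

3.138


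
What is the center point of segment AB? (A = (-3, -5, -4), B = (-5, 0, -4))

M = ((x₁+x₂)/2, (y₁+y₂)/2, (z₁+z₂)/2)
  = ((-3 - 5)/2, (-5 + 0)/2, (-4 - 4)/2)
  = (-8/2, -5/2, -8/2)
  = (-4, -2.5, -4)

(-4, -2.5, -4)


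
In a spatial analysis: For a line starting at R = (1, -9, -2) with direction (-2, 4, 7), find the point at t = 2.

P(t) = R + t·d
  = (1 + (-2)·2, -9 + 4·2, -2 + 7·2)
  = (1 - 4, -9 + 8, -2 + 14)
  = (-3, -1, 12)

(-3, -1, 12)


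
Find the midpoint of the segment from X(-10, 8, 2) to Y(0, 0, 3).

M = ((x₁+x₂)/2, (y₁+y₂)/2, (z₁+z₂)/2)
  = ((-10 + 0)/2, (8 + 0)/2, (2 + 3)/2)
  = (-10/2, 8/2, 5/2)
  = (-5, 4, 2.5)

(-5, 4, 2.5)


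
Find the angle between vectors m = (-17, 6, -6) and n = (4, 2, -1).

m·n = (-17)·4 + 6·2 + (-6)·(-1) = -68 + 12 + 6 = -50
|m| = √((-17)² + 6² + (-6)²) = √361 ≈ 19
|n| = √(4² + 2² + (-1)²) = √21 ≈ 4.583
cos θ = (m·n)/(|m||n|) = -50/(19·4.583) ≈ -0.5743
θ = arccos(-0.5743) ≈ 125°

125°


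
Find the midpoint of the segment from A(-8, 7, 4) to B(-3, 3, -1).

M = ((x₁+x₂)/2, (y₁+y₂)/2, (z₁+z₂)/2)
  = ((-8 - 3)/2, (7 + 3)/2, (4 - 1)/2)
  = (-11/2, 10/2, 3/2)
  = (-5.5, 5, 1.5)

(-5.5, 5, 1.5)


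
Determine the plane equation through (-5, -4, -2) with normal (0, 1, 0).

The plane through P with normal n = (a, b, c) satisfies n·(r - P) = 0,
i.e. ax + by + cz = a·x₀ + b·y₀ + c·z₀.
d = 0·(-5) + 1·(-4) + 0·(-2)
  = 0 - 4 + 0
  = -4
Equation: y = -4

y = -4


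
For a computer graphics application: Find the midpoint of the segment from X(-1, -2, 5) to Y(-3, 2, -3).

M = ((x₁+x₂)/2, (y₁+y₂)/2, (z₁+z₂)/2)
  = ((-1 - 3)/2, (-2 + 2)/2, (5 - 3)/2)
  = (-4/2, 0/2, 2/2)
  = (-2, 0, 1)

(-2, 0, 1)


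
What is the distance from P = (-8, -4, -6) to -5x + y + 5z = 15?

distance = |a·x₀ + b·y₀ + c·z₀ - d| / √(a² + b² + c²)
  = |(-5)·(-8) + 1·(-4) + 5·(-6) - 15| / √((-5)² + 1² + 5²)
  = |40 - 4 - 30 - 15| / √(25 + 1 + 25)
  = |-9| / √51
  = 9 / 7.141
  ≈ 1.26

1.26


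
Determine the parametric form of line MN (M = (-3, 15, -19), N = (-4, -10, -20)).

Direction vector d = N - M = (-4 + 3, -10 - 15, -20 + 19) = (-1, -25, -1)
Parametric form r = M + t·d:
x = -3 - t, y = 15 - 25t, z = -19 - t

x = -3 - t, y = 15 - 25t, z = -19 - t


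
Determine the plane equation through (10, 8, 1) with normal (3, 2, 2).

The plane through P with normal n = (a, b, c) satisfies n·(r - P) = 0,
i.e. ax + by + cz = a·x₀ + b·y₀ + c·z₀.
d = 3·10 + 2·8 + 2·1
  = 30 + 16 + 2
  = 48
Equation: 3x + 2y + 2z = 48

3x + 2y + 2z = 48


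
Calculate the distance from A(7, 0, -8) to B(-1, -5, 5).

d = √[(x₂-x₁)² + (y₂-y₁)² + (z₂-z₁)²]
  = √[(-8)² + (-5)² + 13²]
  = √[64 + 25 + 169]
  = √258
  ≈ 16.06

16.06


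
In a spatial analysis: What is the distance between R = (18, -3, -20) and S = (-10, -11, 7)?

d = √[(x₂-x₁)² + (y₂-y₁)² + (z₂-z₁)²]
  = √[(-28)² + (-8)² + 27²]
  = √[784 + 64 + 729]
  = √1577
  ≈ 39.71

39.71


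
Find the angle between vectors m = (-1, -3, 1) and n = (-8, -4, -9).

m·n = (-1)·(-8) + (-3)·(-4) + 1·(-9) = 8 + 12 - 9 = 11
|m| = √((-1)² + (-3)² + 1²) = √11 ≈ 3.317
|n| = √((-8)² + (-4)² + (-9)²) = √161 ≈ 12.69
cos θ = (m·n)/(|m||n|) = 11/(3.317·12.69) ≈ 0.2614
θ = arccos(0.2614) ≈ 74.85°

74.85°


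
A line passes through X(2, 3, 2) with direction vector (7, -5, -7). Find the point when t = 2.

P(t) = X + t·d
  = (2 + 7·2, 3 + (-5)·2, 2 + (-7)·2)
  = (2 + 14, 3 - 10, 2 - 14)
  = (16, -7, -12)

(16, -7, -12)


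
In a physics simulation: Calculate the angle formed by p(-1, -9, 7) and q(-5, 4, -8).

p·q = (-1)·(-5) + (-9)·4 + 7·(-8) = 5 - 36 - 56 = -87
|p| = √((-1)² + (-9)² + 7²) = √131 ≈ 11.45
|q| = √((-5)² + 4² + (-8)²) = √105 ≈ 10.25
cos θ = (p·q)/(|p||q|) = -87/(11.45·10.25) ≈ -0.7418
θ = arccos(-0.7418) ≈ 137.9°

137.9°


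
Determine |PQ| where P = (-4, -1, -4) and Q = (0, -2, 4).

d = √[(x₂-x₁)² + (y₂-y₁)² + (z₂-z₁)²]
  = √[4² + (-1)² + 8²]
  = √[16 + 1 + 64]
  = √81
  ≈ 9

9


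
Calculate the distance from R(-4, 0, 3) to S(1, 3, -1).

d = √[(x₂-x₁)² + (y₂-y₁)² + (z₂-z₁)²]
  = √[5² + 3² + (-4)²]
  = √[25 + 9 + 16]
  = √50
  ≈ 7.071

7.071


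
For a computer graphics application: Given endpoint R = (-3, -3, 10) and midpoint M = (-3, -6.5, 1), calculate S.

S = 2M - R
  = (2·(-3) - (-3), 2·(-6.5) - (-3), 2·1 - 10)
  = (-6 + 3, -13 + 3, 2 - 10)
  = (-3, -10, -8)

(-3, -10, -8)


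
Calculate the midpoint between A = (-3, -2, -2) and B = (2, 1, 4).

M = ((x₁+x₂)/2, (y₁+y₂)/2, (z₁+z₂)/2)
  = ((-3 + 2)/2, (-2 + 1)/2, (-2 + 4)/2)
  = (-1/2, -1/2, 2/2)
  = (-0.5, -0.5, 1)

(-0.5, -0.5, 1)


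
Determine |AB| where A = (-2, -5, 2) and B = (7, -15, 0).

d = √[(x₂-x₁)² + (y₂-y₁)² + (z₂-z₁)²]
  = √[9² + (-10)² + (-2)²]
  = √[81 + 100 + 4]
  = √185
  ≈ 13.6

13.6


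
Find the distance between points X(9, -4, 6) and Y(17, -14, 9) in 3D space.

d = √[(x₂-x₁)² + (y₂-y₁)² + (z₂-z₁)²]
  = √[8² + (-10)² + 3²]
  = √[64 + 100 + 9]
  = √173
  ≈ 13.15

13.15


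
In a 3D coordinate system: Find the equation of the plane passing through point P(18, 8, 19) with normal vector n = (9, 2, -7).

The plane through P with normal n = (a, b, c) satisfies n·(r - P) = 0,
i.e. ax + by + cz = a·x₀ + b·y₀ + c·z₀.
d = 9·18 + 2·8 + (-7)·19
  = 162 + 16 - 133
  = 45
Equation: 9x + 2y - 7z = 45

9x + 2y - 7z = 45


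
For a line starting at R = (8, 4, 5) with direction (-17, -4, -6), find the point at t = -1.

P(t) = R + t·d
  = (8 + (-17)·(-1), 4 + (-4)·(-1), 5 + (-6)·(-1))
  = (8 + 17, 4 + 4, 5 + 6)
  = (25, 8, 11)

(25, 8, 11)


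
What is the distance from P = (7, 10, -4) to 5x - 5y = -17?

distance = |a·x₀ + b·y₀ + c·z₀ - d| / √(a² + b² + c²)
  = |5·7 + (-5)·10 + 0·(-4) - (-17)| / √(5² + (-5)² + 0²)
  = |35 - 50 + 0 + 17| / √(25 + 25 + 0)
  = |2| / √50
  = 2 / 7.071
  ≈ 0.2828

0.2828


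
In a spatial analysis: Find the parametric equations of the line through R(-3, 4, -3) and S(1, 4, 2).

Direction vector d = S - R = (1 + 3, 4 - 4, 2 + 3) = (4, 0, 5)
Parametric form r = R + t·d:
x = -3 + 4t, y = 4, z = -3 + 5t

x = -3 + 4t, y = 4, z = -3 + 5t


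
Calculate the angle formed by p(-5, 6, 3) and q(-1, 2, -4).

p·q = (-5)·(-1) + 6·2 + 3·(-4) = 5 + 12 - 12 = 5
|p| = √((-5)² + 6² + 3²) = √70 ≈ 8.367
|q| = √((-1)² + 2² + (-4)²) = √21 ≈ 4.583
cos θ = (p·q)/(|p||q|) = 5/(8.367·4.583) ≈ 0.1304
θ = arccos(0.1304) ≈ 82.51°

82.51°


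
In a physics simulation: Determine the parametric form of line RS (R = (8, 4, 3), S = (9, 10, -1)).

Direction vector d = S - R = (9 - 8, 10 - 4, -1 - 3) = (1, 6, -4)
Parametric form r = R + t·d:
x = 8 + t, y = 4 + 6t, z = 3 - 4t

x = 8 + t, y = 4 + 6t, z = 3 - 4t


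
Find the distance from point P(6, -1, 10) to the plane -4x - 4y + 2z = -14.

distance = |a·x₀ + b·y₀ + c·z₀ - d| / √(a² + b² + c²)
  = |(-4)·6 + (-4)·(-1) + 2·10 - (-14)| / √((-4)² + (-4)² + 2²)
  = |-24 + 4 + 20 + 14| / √(16 + 16 + 4)
  = |14| / √36
  = 14 / 6
  ≈ 2.333

2.333


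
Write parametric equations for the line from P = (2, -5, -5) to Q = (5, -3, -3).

Direction vector d = Q - P = (5 - 2, -3 + 5, -3 + 5) = (3, 2, 2)
Parametric form r = P + t·d:
x = 2 + 3t, y = -5 + 2t, z = -5 + 2t

x = 2 + 3t, y = -5 + 2t, z = -5 + 2t


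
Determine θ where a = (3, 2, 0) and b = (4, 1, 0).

a·b = 3·4 + 2·1 + 0·0 = 12 + 2 + 0 = 14
|a| = √(3² + 2² + 0²) = √13 ≈ 3.606
|b| = √(4² + 1² + 0²) = √17 ≈ 4.123
cos θ = (a·b)/(|a||b|) = 14/(3.606·4.123) ≈ 0.9417
θ = arccos(0.9417) ≈ 19.65°

19.65°


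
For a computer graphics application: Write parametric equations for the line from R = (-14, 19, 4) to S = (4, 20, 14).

Direction vector d = S - R = (4 + 14, 20 - 19, 14 - 4) = (18, 1, 10)
Parametric form r = R + t·d:
x = -14 + 18t, y = 19 + t, z = 4 + 10t

x = -14 + 18t, y = 19 + t, z = 4 + 10t


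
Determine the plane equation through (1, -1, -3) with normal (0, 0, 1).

The plane through P with normal n = (a, b, c) satisfies n·(r - P) = 0,
i.e. ax + by + cz = a·x₀ + b·y₀ + c·z₀.
d = 0·1 + 0·(-1) + 1·(-3)
  = 0 + 0 - 3
  = -3
Equation: z = -3

z = -3


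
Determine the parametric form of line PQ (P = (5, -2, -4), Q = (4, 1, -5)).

Direction vector d = Q - P = (4 - 5, 1 + 2, -5 + 4) = (-1, 3, -1)
Parametric form r = P + t·d:
x = 5 - t, y = -2 + 3t, z = -4 - t

x = 5 - t, y = -2 + 3t, z = -4 - t


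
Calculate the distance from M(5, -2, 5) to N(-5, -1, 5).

d = √[(x₂-x₁)² + (y₂-y₁)² + (z₂-z₁)²]
  = √[(-10)² + 1² + 0²]
  = √[100 + 1 + 0]
  = √101
  ≈ 10.05

10.05


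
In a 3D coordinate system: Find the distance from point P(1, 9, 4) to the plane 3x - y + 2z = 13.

distance = |a·x₀ + b·y₀ + c·z₀ - d| / √(a² + b² + c²)
  = |3·1 + (-1)·9 + 2·4 - 13| / √(3² + (-1)² + 2²)
  = |3 - 9 + 8 - 13| / √(9 + 1 + 4)
  = |-11| / √14
  = 11 / 3.742
  ≈ 2.94

2.94


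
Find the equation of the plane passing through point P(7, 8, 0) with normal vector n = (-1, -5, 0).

The plane through P with normal n = (a, b, c) satisfies n·(r - P) = 0,
i.e. ax + by + cz = a·x₀ + b·y₀ + c·z₀.
d = (-1)·7 + (-5)·8 + 0·0
  = -7 - 40 + 0
  = -47
Equation: -x - 5y = -47

-x - 5y = -47


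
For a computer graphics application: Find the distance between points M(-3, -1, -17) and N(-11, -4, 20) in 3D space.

d = √[(x₂-x₁)² + (y₂-y₁)² + (z₂-z₁)²]
  = √[(-8)² + (-3)² + 37²]
  = √[64 + 9 + 1369]
  = √1442
  ≈ 37.97

37.97


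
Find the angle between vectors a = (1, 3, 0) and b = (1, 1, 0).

a·b = 1·1 + 3·1 + 0·0 = 1 + 3 + 0 = 4
|a| = √(1² + 3² + 0²) = √10 ≈ 3.162
|b| = √(1² + 1² + 0²) = √2 ≈ 1.414
cos θ = (a·b)/(|a||b|) = 4/(3.162·1.414) ≈ 0.8944
θ = arccos(0.8944) ≈ 26.57°

26.57°


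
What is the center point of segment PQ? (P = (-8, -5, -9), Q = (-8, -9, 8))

M = ((x₁+x₂)/2, (y₁+y₂)/2, (z₁+z₂)/2)
  = ((-8 - 8)/2, (-5 - 9)/2, (-9 + 8)/2)
  = (-16/2, -14/2, -1/2)
  = (-8, -7, -0.5)

(-8, -7, -0.5)


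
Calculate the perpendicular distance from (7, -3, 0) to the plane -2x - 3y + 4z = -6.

distance = |a·x₀ + b·y₀ + c·z₀ - d| / √(a² + b² + c²)
  = |(-2)·7 + (-3)·(-3) + 4·0 - (-6)| / √((-2)² + (-3)² + 4²)
  = |-14 + 9 + 0 + 6| / √(4 + 9 + 16)
  = |1| / √29
  = 1 / 5.385
  ≈ 0.1857

0.1857


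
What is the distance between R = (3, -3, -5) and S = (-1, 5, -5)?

d = √[(x₂-x₁)² + (y₂-y₁)² + (z₂-z₁)²]
  = √[(-4)² + 8² + 0²]
  = √[16 + 64 + 0]
  = √80
  ≈ 8.944

8.944


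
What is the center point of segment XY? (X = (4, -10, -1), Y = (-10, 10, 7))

M = ((x₁+x₂)/2, (y₁+y₂)/2, (z₁+z₂)/2)
  = ((4 - 10)/2, (-10 + 10)/2, (-1 + 7)/2)
  = (-6/2, 0/2, 6/2)
  = (-3, 0, 3)

(-3, 0, 3)


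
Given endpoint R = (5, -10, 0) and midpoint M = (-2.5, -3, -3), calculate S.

S = 2M - R
  = (2·(-2.5) - 5, 2·(-3) - (-10), 2·(-3) - 0)
  = (-5 - 5, -6 + 10, -6 + 0)
  = (-10, 4, -6)

(-10, 4, -6)


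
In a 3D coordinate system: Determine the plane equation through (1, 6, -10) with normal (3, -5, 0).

The plane through P with normal n = (a, b, c) satisfies n·(r - P) = 0,
i.e. ax + by + cz = a·x₀ + b·y₀ + c·z₀.
d = 3·1 + (-5)·6 + 0·(-10)
  = 3 - 30 + 0
  = -27
Equation: 3x - 5y = -27

3x - 5y = -27


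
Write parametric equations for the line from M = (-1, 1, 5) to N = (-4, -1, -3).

Direction vector d = N - M = (-4 + 1, -1 - 1, -3 - 5) = (-3, -2, -8)
Parametric form r = M + t·d:
x = -1 - 3t, y = 1 - 2t, z = 5 - 8t

x = -1 - 3t, y = 1 - 2t, z = 5 - 8t


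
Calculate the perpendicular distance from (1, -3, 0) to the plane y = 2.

distance = |a·x₀ + b·y₀ + c·z₀ - d| / √(a² + b² + c²)
  = |0·1 + 1·(-3) + 0·0 - 2| / √(0² + 1² + 0²)
  = |0 - 3 + 0 - 2| / √(0 + 1 + 0)
  = |-5| / √1
  = 5 / 1
  ≈ 5

5


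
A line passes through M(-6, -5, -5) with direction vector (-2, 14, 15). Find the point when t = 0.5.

P(t) = M + t·d
  = (-6 + (-2)·0.5, -5 + 14·0.5, -5 + 15·0.5)
  = (-6 - 1, -5 + 7, -5 + 7.5)
  = (-7, 2, 2.5)

(-7, 2, 2.5)


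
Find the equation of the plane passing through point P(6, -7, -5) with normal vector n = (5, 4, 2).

The plane through P with normal n = (a, b, c) satisfies n·(r - P) = 0,
i.e. ax + by + cz = a·x₀ + b·y₀ + c·z₀.
d = 5·6 + 4·(-7) + 2·(-5)
  = 30 - 28 - 10
  = -8
Equation: 5x + 4y + 2z = -8

5x + 4y + 2z = -8


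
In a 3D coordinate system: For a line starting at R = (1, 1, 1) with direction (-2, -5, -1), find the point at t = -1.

P(t) = R + t·d
  = (1 + (-2)·(-1), 1 + (-5)·(-1), 1 + (-1)·(-1))
  = (1 + 2, 1 + 5, 1 + 1)
  = (3, 6, 2)

(3, 6, 2)


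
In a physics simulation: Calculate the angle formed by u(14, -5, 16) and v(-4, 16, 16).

u·v = 14·(-4) + (-5)·16 + 16·16 = -56 - 80 + 256 = 120
|u| = √(14² + (-5)² + 16²) = √477 ≈ 21.84
|v| = √((-4)² + 16² + 16²) = √528 ≈ 22.98
cos θ = (u·v)/(|u||v|) = 120/(21.84·22.98) ≈ 0.2391
θ = arccos(0.2391) ≈ 76.17°

76.17°


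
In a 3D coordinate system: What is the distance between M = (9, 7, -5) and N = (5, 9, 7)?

d = √[(x₂-x₁)² + (y₂-y₁)² + (z₂-z₁)²]
  = √[(-4)² + 2² + 12²]
  = √[16 + 4 + 144]
  = √164
  ≈ 12.81

12.81


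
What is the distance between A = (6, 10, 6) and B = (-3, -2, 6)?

d = √[(x₂-x₁)² + (y₂-y₁)² + (z₂-z₁)²]
  = √[(-9)² + (-12)² + 0²]
  = √[81 + 144 + 0]
  = √225
  ≈ 15

15


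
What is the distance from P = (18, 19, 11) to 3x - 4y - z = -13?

distance = |a·x₀ + b·y₀ + c·z₀ - d| / √(a² + b² + c²)
  = |3·18 + (-4)·19 + (-1)·11 - (-13)| / √(3² + (-4)² + (-1)²)
  = |54 - 76 - 11 + 13| / √(9 + 16 + 1)
  = |-20| / √26
  = 20 / 5.099
  ≈ 3.922

3.922


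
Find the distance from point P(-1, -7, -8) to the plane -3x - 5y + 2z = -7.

distance = |a·x₀ + b·y₀ + c·z₀ - d| / √(a² + b² + c²)
  = |(-3)·(-1) + (-5)·(-7) + 2·(-8) - (-7)| / √((-3)² + (-5)² + 2²)
  = |3 + 35 - 16 + 7| / √(9 + 25 + 4)
  = |29| / √38
  = 29 / 6.164
  ≈ 4.704

4.704


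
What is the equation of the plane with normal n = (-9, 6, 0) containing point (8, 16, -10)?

The plane through P with normal n = (a, b, c) satisfies n·(r - P) = 0,
i.e. ax + by + cz = a·x₀ + b·y₀ + c·z₀.
d = (-9)·8 + 6·16 + 0·(-10)
  = -72 + 96 + 0
  = 24
Equation: -9x + 6y = 24

-9x + 6y = 24


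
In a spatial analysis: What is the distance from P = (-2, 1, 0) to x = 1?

distance = |a·x₀ + b·y₀ + c·z₀ - d| / √(a² + b² + c²)
  = |1·(-2) + 0·1 + 0·0 - 1| / √(1² + 0² + 0²)
  = |-2 + 0 + 0 - 1| / √(1 + 0 + 0)
  = |-3| / √1
  = 3 / 1
  ≈ 3

3


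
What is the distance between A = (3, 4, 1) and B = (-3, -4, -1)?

d = √[(x₂-x₁)² + (y₂-y₁)² + (z₂-z₁)²]
  = √[(-6)² + (-8)² + (-2)²]
  = √[36 + 64 + 4]
  = √104
  ≈ 10.2

10.2


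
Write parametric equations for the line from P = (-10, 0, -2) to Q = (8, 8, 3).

Direction vector d = Q - P = (8 + 10, 8 + 0, 3 + 2) = (18, 8, 5)
Parametric form r = P + t·d:
x = -10 + 18t, y = 0 + 8t, z = -2 + 5t

x = -10 + 18t, y = 0 + 8t, z = -2 + 5t


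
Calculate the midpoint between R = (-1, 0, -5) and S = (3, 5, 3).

M = ((x₁+x₂)/2, (y₁+y₂)/2, (z₁+z₂)/2)
  = ((-1 + 3)/2, (0 + 5)/2, (-5 + 3)/2)
  = (2/2, 5/2, -2/2)
  = (1, 2.5, -1)

(1, 2.5, -1)


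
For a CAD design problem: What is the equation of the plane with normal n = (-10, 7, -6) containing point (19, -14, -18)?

The plane through P with normal n = (a, b, c) satisfies n·(r - P) = 0,
i.e. ax + by + cz = a·x₀ + b·y₀ + c·z₀.
d = (-10)·19 + 7·(-14) + (-6)·(-18)
  = -190 - 98 + 108
  = -180
Equation: -10x + 7y - 6z = -180

-10x + 7y - 6z = -180


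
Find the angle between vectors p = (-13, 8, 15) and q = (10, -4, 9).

p·q = (-13)·10 + 8·(-4) + 15·9 = -130 - 32 + 135 = -27
|p| = √((-13)² + 8² + 15²) = √458 ≈ 21.4
|q| = √(10² + (-4)² + 9²) = √197 ≈ 14.04
cos θ = (p·q)/(|p||q|) = -27/(21.4·14.04) ≈ -0.08989
θ = arccos(-0.08989) ≈ 95.16°

95.16°


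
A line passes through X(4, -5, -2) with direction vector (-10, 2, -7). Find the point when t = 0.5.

P(t) = X + t·d
  = (4 + (-10)·0.5, -5 + 2·0.5, -2 + (-7)·0.5)
  = (4 - 5, -5 + 1, -2 - 3.5)
  = (-1, -4, -5.5)

(-1, -4, -5.5)


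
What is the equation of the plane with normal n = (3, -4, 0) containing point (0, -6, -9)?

The plane through P with normal n = (a, b, c) satisfies n·(r - P) = 0,
i.e. ax + by + cz = a·x₀ + b·y₀ + c·z₀.
d = 3·0 + (-4)·(-6) + 0·(-9)
  = 0 + 24 + 0
  = 24
Equation: 3x - 4y = 24

3x - 4y = 24


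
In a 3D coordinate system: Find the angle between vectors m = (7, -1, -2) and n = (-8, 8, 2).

m·n = 7·(-8) + (-1)·8 + (-2)·2 = -56 - 8 - 4 = -68
|m| = √(7² + (-1)² + (-2)²) = √54 ≈ 7.348
|n| = √((-8)² + 8² + 2²) = √132 ≈ 11.49
cos θ = (m·n)/(|m||n|) = -68/(7.348·11.49) ≈ -0.8054
θ = arccos(-0.8054) ≈ 143.7°

143.7°


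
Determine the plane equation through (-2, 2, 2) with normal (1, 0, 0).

The plane through P with normal n = (a, b, c) satisfies n·(r - P) = 0,
i.e. ax + by + cz = a·x₀ + b·y₀ + c·z₀.
d = 1·(-2) + 0·2 + 0·2
  = -2 + 0 + 0
  = -2
Equation: x = -2

x = -2


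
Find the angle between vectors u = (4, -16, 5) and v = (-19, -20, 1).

u·v = 4·(-19) + (-16)·(-20) + 5·1 = -76 + 320 + 5 = 249
|u| = √(4² + (-16)² + 5²) = √297 ≈ 17.23
|v| = √((-19)² + (-20)² + 1²) = √762 ≈ 27.6
cos θ = (u·v)/(|u||v|) = 249/(17.23·27.6) ≈ 0.5234
θ = arccos(0.5234) ≈ 58.44°

58.44°


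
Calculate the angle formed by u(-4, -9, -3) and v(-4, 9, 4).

u·v = (-4)·(-4) + (-9)·9 + (-3)·4 = 16 - 81 - 12 = -77
|u| = √((-4)² + (-9)² + (-3)²) = √106 ≈ 10.3
|v| = √((-4)² + 9² + 4²) = √113 ≈ 10.63
cos θ = (u·v)/(|u||v|) = -77/(10.3·10.63) ≈ -0.7036
θ = arccos(-0.7036) ≈ 134.7°

134.7°


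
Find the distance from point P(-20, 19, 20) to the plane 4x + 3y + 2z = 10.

distance = |a·x₀ + b·y₀ + c·z₀ - d| / √(a² + b² + c²)
  = |4·(-20) + 3·19 + 2·20 - 10| / √(4² + 3² + 2²)
  = |-80 + 57 + 40 - 10| / √(16 + 9 + 4)
  = |7| / √29
  = 7 / 5.385
  ≈ 1.3

1.3


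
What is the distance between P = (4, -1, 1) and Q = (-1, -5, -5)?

d = √[(x₂-x₁)² + (y₂-y₁)² + (z₂-z₁)²]
  = √[(-5)² + (-4)² + (-6)²]
  = √[25 + 16 + 36]
  = √77
  ≈ 8.775

8.775


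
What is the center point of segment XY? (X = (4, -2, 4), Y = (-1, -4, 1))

M = ((x₁+x₂)/2, (y₁+y₂)/2, (z₁+z₂)/2)
  = ((4 - 1)/2, (-2 - 4)/2, (4 + 1)/2)
  = (3/2, -6/2, 5/2)
  = (1.5, -3, 2.5)

(1.5, -3, 2.5)


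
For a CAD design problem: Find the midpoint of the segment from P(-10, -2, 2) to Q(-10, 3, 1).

M = ((x₁+x₂)/2, (y₁+y₂)/2, (z₁+z₂)/2)
  = ((-10 - 10)/2, (-2 + 3)/2, (2 + 1)/2)
  = (-20/2, 1/2, 3/2)
  = (-10, 0.5, 1.5)

(-10, 0.5, 1.5)


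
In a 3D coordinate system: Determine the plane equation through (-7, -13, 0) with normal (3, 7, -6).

The plane through P with normal n = (a, b, c) satisfies n·(r - P) = 0,
i.e. ax + by + cz = a·x₀ + b·y₀ + c·z₀.
d = 3·(-7) + 7·(-13) + (-6)·0
  = -21 - 91 + 0
  = -112
Equation: 3x + 7y - 6z = -112

3x + 7y - 6z = -112


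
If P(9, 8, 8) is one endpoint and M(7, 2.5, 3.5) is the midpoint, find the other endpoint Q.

Q = 2M - P
  = (2·7 - 9, 2·2.5 - 8, 2·3.5 - 8)
  = (14 - 9, 5 - 8, 7 - 8)
  = (5, -3, -1)

(5, -3, -1)


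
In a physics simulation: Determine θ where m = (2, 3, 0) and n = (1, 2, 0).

m·n = 2·1 + 3·2 + 0·0 = 2 + 6 + 0 = 8
|m| = √(2² + 3² + 0²) = √13 ≈ 3.606
|n| = √(1² + 2² + 0²) = √5 ≈ 2.236
cos θ = (m·n)/(|m||n|) = 8/(3.606·2.236) ≈ 0.9923
θ = arccos(0.9923) ≈ 7.125°

7.125°


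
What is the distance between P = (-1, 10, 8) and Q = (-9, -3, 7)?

d = √[(x₂-x₁)² + (y₂-y₁)² + (z₂-z₁)²]
  = √[(-8)² + (-13)² + (-1)²]
  = √[64 + 169 + 1]
  = √234
  ≈ 15.3

15.3


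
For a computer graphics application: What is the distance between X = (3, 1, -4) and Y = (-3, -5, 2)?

d = √[(x₂-x₁)² + (y₂-y₁)² + (z₂-z₁)²]
  = √[(-6)² + (-6)² + 6²]
  = √[36 + 36 + 36]
  = √108
  ≈ 10.39

10.39


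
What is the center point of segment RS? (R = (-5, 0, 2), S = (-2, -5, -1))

M = ((x₁+x₂)/2, (y₁+y₂)/2, (z₁+z₂)/2)
  = ((-5 - 2)/2, (0 - 5)/2, (2 - 1)/2)
  = (-7/2, -5/2, 1/2)
  = (-3.5, -2.5, 0.5)

(-3.5, -2.5, 0.5)


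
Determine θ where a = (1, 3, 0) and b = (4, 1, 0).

a·b = 1·4 + 3·1 + 0·0 = 4 + 3 + 0 = 7
|a| = √(1² + 3² + 0²) = √10 ≈ 3.162
|b| = √(4² + 1² + 0²) = √17 ≈ 4.123
cos θ = (a·b)/(|a||b|) = 7/(3.162·4.123) ≈ 0.5369
θ = arccos(0.5369) ≈ 57.53°

57.53°


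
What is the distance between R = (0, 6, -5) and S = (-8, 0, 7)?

d = √[(x₂-x₁)² + (y₂-y₁)² + (z₂-z₁)²]
  = √[(-8)² + (-6)² + 12²]
  = √[64 + 36 + 144]
  = √244
  ≈ 15.62

15.62


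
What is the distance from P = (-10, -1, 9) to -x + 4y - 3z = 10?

distance = |a·x₀ + b·y₀ + c·z₀ - d| / √(a² + b² + c²)
  = |(-1)·(-10) + 4·(-1) + (-3)·9 - 10| / √((-1)² + 4² + (-3)²)
  = |10 - 4 - 27 - 10| / √(1 + 16 + 9)
  = |-31| / √26
  = 31 / 5.099
  ≈ 6.08

6.08


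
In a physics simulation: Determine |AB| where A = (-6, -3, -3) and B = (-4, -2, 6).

d = √[(x₂-x₁)² + (y₂-y₁)² + (z₂-z₁)²]
  = √[2² + 1² + 9²]
  = √[4 + 1 + 81]
  = √86
  ≈ 9.274

9.274


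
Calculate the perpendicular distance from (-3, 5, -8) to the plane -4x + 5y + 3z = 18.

distance = |a·x₀ + b·y₀ + c·z₀ - d| / √(a² + b² + c²)
  = |(-4)·(-3) + 5·5 + 3·(-8) - 18| / √((-4)² + 5² + 3²)
  = |12 + 25 - 24 - 18| / √(16 + 25 + 9)
  = |-5| / √50
  = 5 / 7.071
  ≈ 0.7071

0.7071


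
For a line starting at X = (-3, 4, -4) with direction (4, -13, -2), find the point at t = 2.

P(t) = X + t·d
  = (-3 + 4·2, 4 + (-13)·2, -4 + (-2)·2)
  = (-3 + 8, 4 - 26, -4 - 4)
  = (5, -22, -8)

(5, -22, -8)


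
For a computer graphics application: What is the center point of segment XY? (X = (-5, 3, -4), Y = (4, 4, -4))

M = ((x₁+x₂)/2, (y₁+y₂)/2, (z₁+z₂)/2)
  = ((-5 + 4)/2, (3 + 4)/2, (-4 - 4)/2)
  = (-1/2, 7/2, -8/2)
  = (-0.5, 3.5, -4)

(-0.5, 3.5, -4)


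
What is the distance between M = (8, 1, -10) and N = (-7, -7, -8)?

d = √[(x₂-x₁)² + (y₂-y₁)² + (z₂-z₁)²]
  = √[(-15)² + (-8)² + 2²]
  = √[225 + 64 + 4]
  = √293
  ≈ 17.12

17.12


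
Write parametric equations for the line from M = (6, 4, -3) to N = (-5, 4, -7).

Direction vector d = N - M = (-5 - 6, 4 - 4, -7 + 3) = (-11, 0, -4)
Parametric form r = M + t·d:
x = 6 - 11t, y = 4, z = -3 - 4t

x = 6 - 11t, y = 4, z = -3 - 4t


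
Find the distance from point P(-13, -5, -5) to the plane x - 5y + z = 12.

distance = |a·x₀ + b·y₀ + c·z₀ - d| / √(a² + b² + c²)
  = |1·(-13) + (-5)·(-5) + 1·(-5) - 12| / √(1² + (-5)² + 1²)
  = |-13 + 25 - 5 - 12| / √(1 + 25 + 1)
  = |-5| / √27
  = 5 / 5.196
  ≈ 0.9623

0.9623


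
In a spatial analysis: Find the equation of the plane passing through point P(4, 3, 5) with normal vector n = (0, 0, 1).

The plane through P with normal n = (a, b, c) satisfies n·(r - P) = 0,
i.e. ax + by + cz = a·x₀ + b·y₀ + c·z₀.
d = 0·4 + 0·3 + 1·5
  = 0 + 0 + 5
  = 5
Equation: z = 5

z = 5


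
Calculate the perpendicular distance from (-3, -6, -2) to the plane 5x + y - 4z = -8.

distance = |a·x₀ + b·y₀ + c·z₀ - d| / √(a² + b² + c²)
  = |5·(-3) + 1·(-6) + (-4)·(-2) - (-8)| / √(5² + 1² + (-4)²)
  = |-15 - 6 + 8 + 8| / √(25 + 1 + 16)
  = |-5| / √42
  = 5 / 6.481
  ≈ 0.7715

0.7715


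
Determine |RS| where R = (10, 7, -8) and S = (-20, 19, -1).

d = √[(x₂-x₁)² + (y₂-y₁)² + (z₂-z₁)²]
  = √[(-30)² + 12² + 7²]
  = √[900 + 144 + 49]
  = √1093
  ≈ 33.06

33.06


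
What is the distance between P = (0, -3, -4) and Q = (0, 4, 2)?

d = √[(x₂-x₁)² + (y₂-y₁)² + (z₂-z₁)²]
  = √[0² + 7² + 6²]
  = √[0 + 49 + 36]
  = √85
  ≈ 9.22

9.22
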